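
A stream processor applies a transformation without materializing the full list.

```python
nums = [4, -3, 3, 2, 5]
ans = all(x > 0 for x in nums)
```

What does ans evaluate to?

Step 1: Check x > 0 for each element in [4, -3, 3, 2, 5]:
  4 > 0: True
  -3 > 0: False
  3 > 0: True
  2 > 0: True
  5 > 0: True
Step 2: all() returns False.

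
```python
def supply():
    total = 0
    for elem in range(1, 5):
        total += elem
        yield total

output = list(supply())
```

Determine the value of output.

Step 1: Generator accumulates running sum:
  elem=1: total = 1, yield 1
  elem=2: total = 3, yield 3
  elem=3: total = 6, yield 6
  elem=4: total = 10, yield 10
Therefore output = [1, 3, 6, 10].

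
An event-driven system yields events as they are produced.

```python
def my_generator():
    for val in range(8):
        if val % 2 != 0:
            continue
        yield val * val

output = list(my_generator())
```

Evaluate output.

Step 1: Only yield val**2 when val is divisible by 2:
  val=0: 0 % 2 == 0, yield 0**2 = 0
  val=2: 2 % 2 == 0, yield 2**2 = 4
  val=4: 4 % 2 == 0, yield 4**2 = 16
  val=6: 6 % 2 == 0, yield 6**2 = 36
Therefore output = [0, 4, 16, 36].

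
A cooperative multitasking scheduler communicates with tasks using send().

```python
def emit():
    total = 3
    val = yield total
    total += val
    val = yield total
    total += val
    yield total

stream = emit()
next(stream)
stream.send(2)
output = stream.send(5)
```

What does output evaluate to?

Step 1: next() -> yield total=3.
Step 2: send(2) -> val=2, total = 3+2 = 5, yield 5.
Step 3: send(5) -> val=5, total = 5+5 = 10, yield 10.
Therefore output = 10.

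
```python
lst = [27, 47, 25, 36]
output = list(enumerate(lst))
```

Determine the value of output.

Step 1: enumerate pairs each element with its index:
  (0, 27)
  (1, 47)
  (2, 25)
  (3, 36)
Therefore output = [(0, 27), (1, 47), (2, 25), (3, 36)].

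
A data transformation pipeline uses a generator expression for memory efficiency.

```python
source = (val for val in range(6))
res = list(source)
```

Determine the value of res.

Step 1: Generator expression iterates range(6): [0, 1, 2, 3, 4, 5].
Step 2: list() collects all values.
Therefore res = [0, 1, 2, 3, 4, 5].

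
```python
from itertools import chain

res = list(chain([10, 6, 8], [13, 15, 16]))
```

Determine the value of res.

Step 1: chain() concatenates iterables: [10, 6, 8] + [13, 15, 16].
Therefore res = [10, 6, 8, 13, 15, 16].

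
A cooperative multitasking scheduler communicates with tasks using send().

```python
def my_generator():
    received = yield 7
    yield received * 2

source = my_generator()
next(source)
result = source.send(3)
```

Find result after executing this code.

Step 1: next(source) advances to first yield, producing 7.
Step 2: send(3) resumes, received = 3.
Step 3: yield received * 2 = 3 * 2 = 6.
Therefore result = 6.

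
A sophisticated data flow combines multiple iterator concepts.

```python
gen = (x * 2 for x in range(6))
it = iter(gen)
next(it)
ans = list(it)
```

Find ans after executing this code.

Step 1: Generator produces [0, 2, 4, 6, 8, 10].
Step 2: next(it) consumes first element (0).
Step 3: list(it) collects remaining: [2, 4, 6, 8, 10].
Therefore ans = [2, 4, 6, 8, 10].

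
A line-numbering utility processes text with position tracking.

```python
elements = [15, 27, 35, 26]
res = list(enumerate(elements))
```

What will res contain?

Step 1: enumerate pairs each element with its index:
  (0, 15)
  (1, 27)
  (2, 35)
  (3, 26)
Therefore res = [(0, 15), (1, 27), (2, 35), (3, 26)].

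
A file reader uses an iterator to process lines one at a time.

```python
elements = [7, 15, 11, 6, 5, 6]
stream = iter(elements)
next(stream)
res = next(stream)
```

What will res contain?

Step 1: Create iterator over [7, 15, 11, 6, 5, 6].
Step 2: next() consumes 7.
Step 3: next() returns 15.
Therefore res = 15.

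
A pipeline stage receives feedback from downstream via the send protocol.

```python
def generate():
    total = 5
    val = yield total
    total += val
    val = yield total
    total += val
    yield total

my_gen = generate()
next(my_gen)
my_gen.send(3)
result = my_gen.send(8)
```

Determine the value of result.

Step 1: next() -> yield total=5.
Step 2: send(3) -> val=3, total = 5+3 = 8, yield 8.
Step 3: send(8) -> val=8, total = 8+8 = 16, yield 16.
Therefore result = 16.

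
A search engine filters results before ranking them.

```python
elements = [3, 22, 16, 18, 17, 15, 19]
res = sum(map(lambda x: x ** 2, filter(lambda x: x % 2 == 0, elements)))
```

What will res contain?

Step 1: Filter even numbers from [3, 22, 16, 18, 17, 15, 19]: [22, 16, 18]
Step 2: Square each: [484, 256, 324]
Step 3: Sum = 1064.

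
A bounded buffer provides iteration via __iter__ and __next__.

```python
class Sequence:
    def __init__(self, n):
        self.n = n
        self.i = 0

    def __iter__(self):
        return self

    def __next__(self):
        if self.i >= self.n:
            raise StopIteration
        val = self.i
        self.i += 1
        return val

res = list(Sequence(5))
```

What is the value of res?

Step 1: Sequence(5) creates an iterator counting 0 to 4.
Step 2: list() consumes all values: [0, 1, 2, 3, 4].
Therefore res = [0, 1, 2, 3, 4].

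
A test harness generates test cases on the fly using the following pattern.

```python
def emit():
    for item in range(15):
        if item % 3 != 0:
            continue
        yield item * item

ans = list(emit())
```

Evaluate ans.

Step 1: Only yield item**2 when item is divisible by 3:
  item=0: 0 % 3 == 0, yield 0**2 = 0
  item=3: 3 % 3 == 0, yield 3**2 = 9
  item=6: 6 % 3 == 0, yield 6**2 = 36
  item=9: 9 % 3 == 0, yield 9**2 = 81
  item=12: 12 % 3 == 0, yield 12**2 = 144
Therefore ans = [0, 9, 36, 81, 144].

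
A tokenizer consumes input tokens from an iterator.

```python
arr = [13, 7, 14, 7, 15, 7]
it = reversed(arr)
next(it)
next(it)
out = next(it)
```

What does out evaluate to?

Step 1: reversed([13, 7, 14, 7, 15, 7]) gives iterator: [7, 15, 7, 14, 7, 13].
Step 2: First next() = 7, second next() = 15.
Step 3: Third next() = 7.
Therefore out = 7.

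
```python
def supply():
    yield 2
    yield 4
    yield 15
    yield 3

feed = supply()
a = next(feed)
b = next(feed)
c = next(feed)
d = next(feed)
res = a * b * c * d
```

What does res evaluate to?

Step 1: Create generator and consume all values:
  a = next(feed) = 2
  b = next(feed) = 4
  c = next(feed) = 15
  d = next(feed) = 3
Step 2: res = 2 * 4 * 15 * 3 = 360.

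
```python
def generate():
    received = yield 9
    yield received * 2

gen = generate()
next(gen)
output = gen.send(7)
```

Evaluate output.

Step 1: next(gen) advances to first yield, producing 9.
Step 2: send(7) resumes, received = 7.
Step 3: yield received * 2 = 7 * 2 = 14.
Therefore output = 14.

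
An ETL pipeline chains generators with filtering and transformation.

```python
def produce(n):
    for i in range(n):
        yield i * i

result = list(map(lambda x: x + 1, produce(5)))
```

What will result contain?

Step 1: produce(5) yields squares: [0, 1, 4, 9, 16].
Step 2: map adds 1 to each: [1, 2, 5, 10, 17].
Therefore result = [1, 2, 5, 10, 17].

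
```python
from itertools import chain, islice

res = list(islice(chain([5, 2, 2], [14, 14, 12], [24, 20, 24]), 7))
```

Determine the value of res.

Step 1: chain([5, 2, 2], [14, 14, 12], [24, 20, 24]) = [5, 2, 2, 14, 14, 12, 24, 20, 24].
Step 2: islice takes first 7 elements: [5, 2, 2, 14, 14, 12, 24].
Therefore res = [5, 2, 2, 14, 14, 12, 24].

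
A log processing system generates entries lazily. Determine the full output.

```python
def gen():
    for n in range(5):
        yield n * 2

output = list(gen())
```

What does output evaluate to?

Step 1: For each n in range(5), yield n * 2:
  n=0: yield 0 * 2 = 0
  n=1: yield 1 * 2 = 2
  n=2: yield 2 * 2 = 4
  n=3: yield 3 * 2 = 6
  n=4: yield 4 * 2 = 8
Therefore output = [0, 2, 4, 6, 8].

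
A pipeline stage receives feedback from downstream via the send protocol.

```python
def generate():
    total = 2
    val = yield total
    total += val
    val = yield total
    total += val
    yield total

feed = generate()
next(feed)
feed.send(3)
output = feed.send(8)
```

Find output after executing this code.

Step 1: next() -> yield total=2.
Step 2: send(3) -> val=3, total = 2+3 = 5, yield 5.
Step 3: send(8) -> val=8, total = 5+8 = 13, yield 13.
Therefore output = 13.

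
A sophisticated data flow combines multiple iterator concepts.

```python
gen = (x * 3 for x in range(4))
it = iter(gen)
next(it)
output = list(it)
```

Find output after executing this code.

Step 1: Generator produces [0, 3, 6, 9].
Step 2: next(it) consumes first element (0).
Step 3: list(it) collects remaining: [3, 6, 9].
Therefore output = [3, 6, 9].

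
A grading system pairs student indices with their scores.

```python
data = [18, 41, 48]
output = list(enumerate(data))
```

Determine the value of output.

Step 1: enumerate pairs each element with its index:
  (0, 18)
  (1, 41)
  (2, 48)
Therefore output = [(0, 18), (1, 41), (2, 48)].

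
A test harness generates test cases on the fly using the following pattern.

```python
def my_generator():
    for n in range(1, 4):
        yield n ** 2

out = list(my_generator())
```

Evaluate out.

Step 1: For each n in range(1, 4), yield n**2:
  n=1: yield 1**2 = 1
  n=2: yield 2**2 = 4
  n=3: yield 3**2 = 9
Therefore out = [1, 4, 9].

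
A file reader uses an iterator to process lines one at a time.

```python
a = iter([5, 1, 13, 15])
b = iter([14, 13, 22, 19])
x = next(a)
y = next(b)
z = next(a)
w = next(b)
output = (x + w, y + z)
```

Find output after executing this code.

Step 1: a iterates [5, 1, 13, 15], b iterates [14, 13, 22, 19].
Step 2: x = next(a) = 5, y = next(b) = 14.
Step 3: z = next(a) = 1, w = next(b) = 13.
Step 4: output = (5 + 13, 14 + 1) = (18, 15).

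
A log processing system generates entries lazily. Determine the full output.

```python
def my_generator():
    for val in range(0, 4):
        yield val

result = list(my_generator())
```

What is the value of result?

Step 1: The generator yields each value from range(0, 4).
Step 2: list() consumes all yields: [0, 1, 2, 3].
Therefore result = [0, 1, 2, 3].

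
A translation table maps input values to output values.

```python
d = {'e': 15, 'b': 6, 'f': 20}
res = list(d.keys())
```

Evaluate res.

Step 1: d.keys() returns the dictionary keys in insertion order.
Therefore res = ['e', 'b', 'f'].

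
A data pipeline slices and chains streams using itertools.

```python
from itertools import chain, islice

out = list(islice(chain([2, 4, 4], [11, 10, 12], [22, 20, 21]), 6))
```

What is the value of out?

Step 1: chain([2, 4, 4], [11, 10, 12], [22, 20, 21]) = [2, 4, 4, 11, 10, 12, 22, 20, 21].
Step 2: islice takes first 6 elements: [2, 4, 4, 11, 10, 12].
Therefore out = [2, 4, 4, 11, 10, 12].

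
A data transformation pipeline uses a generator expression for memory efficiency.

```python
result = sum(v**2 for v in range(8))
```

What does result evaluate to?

Step 1: Compute v**2 for each v in range(8):
  v=0: 0**2 = 0
  v=1: 1**2 = 1
  v=2: 2**2 = 4
  v=3: 3**2 = 9
  v=4: 4**2 = 16
  v=5: 5**2 = 25
  v=6: 6**2 = 36
  v=7: 7**2 = 49
Step 2: sum = 0 + 1 + 4 + 9 + 16 + 25 + 36 + 49 = 140.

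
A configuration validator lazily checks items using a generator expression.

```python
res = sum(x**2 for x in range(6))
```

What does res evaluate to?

Step 1: Compute x**2 for each x in range(6):
  x=0: 0**2 = 0
  x=1: 1**2 = 1
  x=2: 2**2 = 4
  x=3: 3**2 = 9
  x=4: 4**2 = 16
  x=5: 5**2 = 25
Step 2: sum = 0 + 1 + 4 + 9 + 16 + 25 = 55.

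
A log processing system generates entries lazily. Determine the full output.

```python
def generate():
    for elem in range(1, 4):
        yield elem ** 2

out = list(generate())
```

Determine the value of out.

Step 1: For each elem in range(1, 4), yield elem**2:
  elem=1: yield 1**2 = 1
  elem=2: yield 2**2 = 4
  elem=3: yield 3**2 = 9
Therefore out = [1, 4, 9].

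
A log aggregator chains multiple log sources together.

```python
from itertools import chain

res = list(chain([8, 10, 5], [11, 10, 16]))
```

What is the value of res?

Step 1: chain() concatenates iterables: [8, 10, 5] + [11, 10, 16].
Therefore res = [8, 10, 5, 11, 10, 16].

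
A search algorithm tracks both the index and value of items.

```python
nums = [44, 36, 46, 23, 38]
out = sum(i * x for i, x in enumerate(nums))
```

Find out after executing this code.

Step 1: Compute i * x for each (i, x) in enumerate([44, 36, 46, 23, 38]):
  i=0, x=44: 0*44 = 0
  i=1, x=36: 1*36 = 36
  i=2, x=46: 2*46 = 92
  i=3, x=23: 3*23 = 69
  i=4, x=38: 4*38 = 152
Step 2: sum = 0 + 36 + 92 + 69 + 152 = 349.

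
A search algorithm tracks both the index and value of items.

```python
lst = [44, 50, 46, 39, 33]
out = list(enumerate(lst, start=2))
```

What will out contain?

Step 1: enumerate with start=2:
  (2, 44)
  (3, 50)
  (4, 46)
  (5, 39)
  (6, 33)
Therefore out = [(2, 44), (3, 50), (4, 46), (5, 39), (6, 33)].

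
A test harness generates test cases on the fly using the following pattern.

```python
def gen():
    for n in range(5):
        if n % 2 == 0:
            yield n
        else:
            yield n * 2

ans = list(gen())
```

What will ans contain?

Step 1: For each n in range(5), yield n if even, else n*2:
  n=0 (even): yield 0
  n=1 (odd): yield 1*2 = 2
  n=2 (even): yield 2
  n=3 (odd): yield 3*2 = 6
  n=4 (even): yield 4
Therefore ans = [0, 2, 2, 6, 4].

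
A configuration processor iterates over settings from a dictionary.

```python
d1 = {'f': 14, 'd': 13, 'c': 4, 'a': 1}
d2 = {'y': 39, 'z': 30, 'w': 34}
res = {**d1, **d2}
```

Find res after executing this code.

Step 1: Merge d1 and d2 (d2 values override on key conflicts).
Step 2: d1 has keys ['f', 'd', 'c', 'a'], d2 has keys ['y', 'z', 'w'].
Therefore res = {'f': 14, 'd': 13, 'c': 4, 'a': 1, 'y': 39, 'z': 30, 'w': 34}.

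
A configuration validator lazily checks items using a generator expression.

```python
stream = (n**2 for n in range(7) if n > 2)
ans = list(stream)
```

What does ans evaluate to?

Step 1: For range(7), keep n > 2, then square:
  n=0: 0 <= 2, excluded
  n=1: 1 <= 2, excluded
  n=2: 2 <= 2, excluded
  n=3: 3 > 2, yield 3**2 = 9
  n=4: 4 > 2, yield 4**2 = 16
  n=5: 5 > 2, yield 5**2 = 25
  n=6: 6 > 2, yield 6**2 = 36
Therefore ans = [9, 16, 25, 36].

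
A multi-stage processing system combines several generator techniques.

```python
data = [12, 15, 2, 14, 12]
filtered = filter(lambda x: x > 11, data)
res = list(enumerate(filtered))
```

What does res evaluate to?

Step 1: Filter [12, 15, 2, 14, 12] for > 11: [12, 15, 14, 12].
Step 2: enumerate re-indexes from 0: [(0, 12), (1, 15), (2, 14), (3, 12)].
Therefore res = [(0, 12), (1, 15), (2, 14), (3, 12)].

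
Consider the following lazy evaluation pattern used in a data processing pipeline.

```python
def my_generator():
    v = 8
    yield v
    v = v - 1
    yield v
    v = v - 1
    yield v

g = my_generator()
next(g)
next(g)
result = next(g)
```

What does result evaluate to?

Step 1: Trace through generator execution:
  Yield 1: v starts at 8, yield 8
  Yield 2: v = 8 - 1 = 7, yield 7
  Yield 3: v = 7 - 1 = 6, yield 6
Step 2: First next() gets 8, second next() gets the second value, third next() yields 6.
Therefore result = 6.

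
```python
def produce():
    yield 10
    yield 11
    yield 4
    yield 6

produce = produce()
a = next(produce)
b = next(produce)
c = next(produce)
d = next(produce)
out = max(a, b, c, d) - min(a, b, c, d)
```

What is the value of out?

Step 1: Create generator and consume all values:
  a = next(produce) = 10
  b = next(produce) = 11
  c = next(produce) = 4
  d = next(produce) = 6
Step 2: max = 11, min = 4, out = 11 - 4 = 7.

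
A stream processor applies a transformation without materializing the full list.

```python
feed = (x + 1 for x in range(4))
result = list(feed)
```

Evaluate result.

Step 1: For each x in range(4), compute x+1:
  x=0: 0+1 = 1
  x=1: 1+1 = 2
  x=2: 2+1 = 3
  x=3: 3+1 = 4
Therefore result = [1, 2, 3, 4].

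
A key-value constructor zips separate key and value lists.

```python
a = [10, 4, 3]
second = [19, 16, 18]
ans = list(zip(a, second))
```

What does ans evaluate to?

Step 1: zip pairs elements at same index:
  Index 0: (10, 19)
  Index 1: (4, 16)
  Index 2: (3, 18)
Therefore ans = [(10, 19), (4, 16), (3, 18)].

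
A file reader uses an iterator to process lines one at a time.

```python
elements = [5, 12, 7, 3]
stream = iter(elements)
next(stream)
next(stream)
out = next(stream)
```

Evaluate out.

Step 1: Create iterator over [5, 12, 7, 3].
Step 2: next() consumes 5.
Step 3: next() consumes 12.
Step 4: next() returns 7.
Therefore out = 7.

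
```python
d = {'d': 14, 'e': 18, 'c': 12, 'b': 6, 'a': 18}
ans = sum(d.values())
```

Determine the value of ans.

Step 1: d.values() = [14, 18, 12, 6, 18].
Step 2: sum = 68.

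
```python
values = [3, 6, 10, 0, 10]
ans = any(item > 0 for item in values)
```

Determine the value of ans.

Step 1: Check item > 0 for each element in [3, 6, 10, 0, 10]:
  3 > 0: True
  6 > 0: True
  10 > 0: True
  0 > 0: False
  10 > 0: True
Step 2: any() returns True.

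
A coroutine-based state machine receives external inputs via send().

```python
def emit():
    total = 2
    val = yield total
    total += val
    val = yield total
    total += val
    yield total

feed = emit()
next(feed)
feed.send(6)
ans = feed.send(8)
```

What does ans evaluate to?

Step 1: next() -> yield total=2.
Step 2: send(6) -> val=6, total = 2+6 = 8, yield 8.
Step 3: send(8) -> val=8, total = 8+8 = 16, yield 16.
Therefore ans = 16.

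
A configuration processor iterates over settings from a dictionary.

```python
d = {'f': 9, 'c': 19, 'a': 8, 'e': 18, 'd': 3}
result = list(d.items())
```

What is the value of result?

Step 1: d.items() returns (key, value) pairs in insertion order.
Therefore result = [('f', 9), ('c', 19), ('a', 8), ('e', 18), ('d', 3)].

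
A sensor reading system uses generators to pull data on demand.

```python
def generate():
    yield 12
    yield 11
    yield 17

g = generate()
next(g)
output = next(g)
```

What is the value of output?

Step 1: generate() creates a generator.
Step 2: next(g) yields 12 (consumed and discarded).
Step 3: next(g) yields 11, assigned to output.
Therefore output = 11.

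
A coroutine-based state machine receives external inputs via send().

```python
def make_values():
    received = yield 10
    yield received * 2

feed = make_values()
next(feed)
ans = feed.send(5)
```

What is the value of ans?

Step 1: next(feed) advances to first yield, producing 10.
Step 2: send(5) resumes, received = 5.
Step 3: yield received * 2 = 5 * 2 = 10.
Therefore ans = 10.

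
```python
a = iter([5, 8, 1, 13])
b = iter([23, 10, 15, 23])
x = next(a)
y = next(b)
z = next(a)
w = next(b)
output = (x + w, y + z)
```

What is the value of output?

Step 1: a iterates [5, 8, 1, 13], b iterates [23, 10, 15, 23].
Step 2: x = next(a) = 5, y = next(b) = 23.
Step 3: z = next(a) = 8, w = next(b) = 10.
Step 4: output = (5 + 10, 23 + 8) = (15, 31).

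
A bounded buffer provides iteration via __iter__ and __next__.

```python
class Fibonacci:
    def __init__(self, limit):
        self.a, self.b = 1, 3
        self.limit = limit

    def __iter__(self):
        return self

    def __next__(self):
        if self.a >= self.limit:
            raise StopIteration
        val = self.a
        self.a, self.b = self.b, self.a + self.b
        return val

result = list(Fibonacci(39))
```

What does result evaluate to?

Step 1: Fibonacci-like sequence (a=1, b=3) until >= 39:
  Yield 1, then a,b = 3,4
  Yield 3, then a,b = 4,7
  Yield 4, then a,b = 7,11
  Yield 7, then a,b = 11,18
  Yield 11, then a,b = 18,29
  Yield 18, then a,b = 29,47
  Yield 29, then a,b = 47,76
Step 2: 47 >= 39, stop.
Therefore result = [1, 3, 4, 7, 11, 18, 29].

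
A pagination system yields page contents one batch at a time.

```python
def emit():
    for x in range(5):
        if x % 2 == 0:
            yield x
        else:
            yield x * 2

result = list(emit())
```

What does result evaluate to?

Step 1: For each x in range(5), yield x if even, else x*2:
  x=0 (even): yield 0
  x=1 (odd): yield 1*2 = 2
  x=2 (even): yield 2
  x=3 (odd): yield 3*2 = 6
  x=4 (even): yield 4
Therefore result = [0, 2, 2, 6, 4].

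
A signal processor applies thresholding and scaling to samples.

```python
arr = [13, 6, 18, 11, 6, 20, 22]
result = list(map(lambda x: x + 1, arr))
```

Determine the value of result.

Step 1: Apply lambda x: x + 1 to each element:
  13 -> 14
  6 -> 7
  18 -> 19
  11 -> 12
  6 -> 7
  20 -> 21
  22 -> 23
Therefore result = [14, 7, 19, 12, 7, 21, 23].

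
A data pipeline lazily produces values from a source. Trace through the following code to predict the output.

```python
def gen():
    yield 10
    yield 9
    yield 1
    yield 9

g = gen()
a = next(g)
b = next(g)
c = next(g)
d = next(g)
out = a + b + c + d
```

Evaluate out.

Step 1: Create generator and consume all values:
  a = next(g) = 10
  b = next(g) = 9
  c = next(g) = 1
  d = next(g) = 9
Step 2: out = 10 + 9 + 1 + 9 = 29.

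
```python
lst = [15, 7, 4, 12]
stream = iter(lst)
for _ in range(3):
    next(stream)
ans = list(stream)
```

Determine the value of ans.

Step 1: Create iterator over [15, 7, 4, 12].
Step 2: Advance 3 positions (consuming [15, 7, 4]).
Step 3: list() collects remaining elements: [12].
Therefore ans = [12].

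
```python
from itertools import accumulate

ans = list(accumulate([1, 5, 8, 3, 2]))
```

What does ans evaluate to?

Step 1: accumulate computes running sums:
  + 1 = 1
  + 5 = 6
  + 8 = 14
  + 3 = 17
  + 2 = 19
Therefore ans = [1, 6, 14, 17, 19].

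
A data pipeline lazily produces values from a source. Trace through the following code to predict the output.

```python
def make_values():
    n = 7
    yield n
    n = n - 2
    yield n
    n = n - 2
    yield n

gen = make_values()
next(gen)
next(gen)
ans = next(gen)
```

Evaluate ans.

Step 1: Trace through generator execution:
  Yield 1: n starts at 7, yield 7
  Yield 2: n = 7 - 2 = 5, yield 5
  Yield 3: n = 5 - 2 = 3, yield 3
Step 2: First next() gets 7, second next() gets the second value, third next() yields 3.
Therefore ans = 3.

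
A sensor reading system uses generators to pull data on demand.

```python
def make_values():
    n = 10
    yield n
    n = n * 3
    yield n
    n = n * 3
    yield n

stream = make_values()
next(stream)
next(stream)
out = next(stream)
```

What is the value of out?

Step 1: Trace through generator execution:
  Yield 1: n starts at 10, yield 10
  Yield 2: n = 10 * 3 = 30, yield 30
  Yield 3: n = 30 * 3 = 90, yield 90
Step 2: First next() gets 10, second next() gets the second value, third next() yields 90.
Therefore out = 90.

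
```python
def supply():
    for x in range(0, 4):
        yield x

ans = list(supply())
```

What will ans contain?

Step 1: The generator yields each value from range(0, 4).
Step 2: list() consumes all yields: [0, 1, 2, 3].
Therefore ans = [0, 1, 2, 3].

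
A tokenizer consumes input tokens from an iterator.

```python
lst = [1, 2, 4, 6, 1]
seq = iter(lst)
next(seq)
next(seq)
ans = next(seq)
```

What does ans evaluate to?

Step 1: Create iterator over [1, 2, 4, 6, 1].
Step 2: next() consumes 1.
Step 3: next() consumes 2.
Step 4: next() returns 4.
Therefore ans = 4.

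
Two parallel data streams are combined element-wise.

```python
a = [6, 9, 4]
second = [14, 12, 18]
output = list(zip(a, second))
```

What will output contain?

Step 1: zip pairs elements at same index:
  Index 0: (6, 14)
  Index 1: (9, 12)
  Index 2: (4, 18)
Therefore output = [(6, 14), (9, 12), (4, 18)].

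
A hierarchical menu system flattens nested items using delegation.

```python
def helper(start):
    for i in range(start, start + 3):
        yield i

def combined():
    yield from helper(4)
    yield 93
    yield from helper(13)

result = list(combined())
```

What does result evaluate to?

Step 1: combined() delegates to helper(4):
  yield 4
  yield 5
  yield 6
Step 2: yield 93
Step 3: Delegates to helper(13):
  yield 13
  yield 14
  yield 15
Therefore result = [4, 5, 6, 93, 13, 14, 15].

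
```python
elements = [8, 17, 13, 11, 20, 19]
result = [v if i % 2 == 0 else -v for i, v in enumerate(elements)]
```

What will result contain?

Step 1: For each (i, v), keep v if i is even, negate if odd:
  i=0 (even): keep 8
  i=1 (odd): negate to -17
  i=2 (even): keep 13
  i=3 (odd): negate to -11
  i=4 (even): keep 20
  i=5 (odd): negate to -19
Therefore result = [8, -17, 13, -11, 20, -19].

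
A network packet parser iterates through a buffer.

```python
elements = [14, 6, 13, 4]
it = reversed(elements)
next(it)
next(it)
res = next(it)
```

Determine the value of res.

Step 1: reversed([14, 6, 13, 4]) gives iterator: [4, 13, 6, 14].
Step 2: First next() = 4, second next() = 13.
Step 3: Third next() = 6.
Therefore res = 6.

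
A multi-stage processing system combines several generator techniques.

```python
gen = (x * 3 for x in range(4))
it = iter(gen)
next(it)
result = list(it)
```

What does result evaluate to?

Step 1: Generator produces [0, 3, 6, 9].
Step 2: next(it) consumes first element (0).
Step 3: list(it) collects remaining: [3, 6, 9].
Therefore result = [3, 6, 9].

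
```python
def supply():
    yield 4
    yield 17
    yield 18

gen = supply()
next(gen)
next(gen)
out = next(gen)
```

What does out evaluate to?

Step 1: supply() creates a generator.
Step 2: next(gen) yields 4 (consumed and discarded).
Step 3: next(gen) yields 17 (consumed and discarded).
Step 4: next(gen) yields 18, assigned to out.
Therefore out = 18.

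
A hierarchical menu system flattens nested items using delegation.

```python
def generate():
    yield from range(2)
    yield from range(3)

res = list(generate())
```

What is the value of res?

Step 1: Trace yields in order:
  yield 0
  yield 1
  yield 0
  yield 1
  yield 2
Therefore res = [0, 1, 0, 1, 2].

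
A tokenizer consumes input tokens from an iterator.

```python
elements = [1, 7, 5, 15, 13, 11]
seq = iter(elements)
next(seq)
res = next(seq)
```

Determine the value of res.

Step 1: Create iterator over [1, 7, 5, 15, 13, 11].
Step 2: next() consumes 1.
Step 3: next() returns 7.
Therefore res = 7.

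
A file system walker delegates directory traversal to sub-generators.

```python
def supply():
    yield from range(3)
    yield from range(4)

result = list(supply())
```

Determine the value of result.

Step 1: Trace yields in order:
  yield 0
  yield 1
  yield 2
  yield 0
  yield 1
  yield 2
  yield 3
Therefore result = [0, 1, 2, 0, 1, 2, 3].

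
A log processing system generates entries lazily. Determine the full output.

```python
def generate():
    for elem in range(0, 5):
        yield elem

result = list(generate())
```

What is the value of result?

Step 1: The generator yields each value from range(0, 5).
Step 2: list() consumes all yields: [0, 1, 2, 3, 4].
Therefore result = [0, 1, 2, 3, 4].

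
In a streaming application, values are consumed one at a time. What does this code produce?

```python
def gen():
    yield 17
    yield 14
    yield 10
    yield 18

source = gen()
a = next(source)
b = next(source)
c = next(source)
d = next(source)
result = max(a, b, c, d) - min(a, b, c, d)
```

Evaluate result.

Step 1: Create generator and consume all values:
  a = next(source) = 17
  b = next(source) = 14
  c = next(source) = 10
  d = next(source) = 18
Step 2: max = 18, min = 10, result = 18 - 10 = 8.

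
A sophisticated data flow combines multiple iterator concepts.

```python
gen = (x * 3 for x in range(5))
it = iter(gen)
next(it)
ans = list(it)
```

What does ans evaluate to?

Step 1: Generator produces [0, 3, 6, 9, 12].
Step 2: next(it) consumes first element (0).
Step 3: list(it) collects remaining: [3, 6, 9, 12].
Therefore ans = [3, 6, 9, 12].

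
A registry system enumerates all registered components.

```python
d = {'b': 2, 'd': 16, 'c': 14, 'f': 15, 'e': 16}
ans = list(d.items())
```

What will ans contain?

Step 1: d.items() returns (key, value) pairs in insertion order.
Therefore ans = [('b', 2), ('d', 16), ('c', 14), ('f', 15), ('e', 16)].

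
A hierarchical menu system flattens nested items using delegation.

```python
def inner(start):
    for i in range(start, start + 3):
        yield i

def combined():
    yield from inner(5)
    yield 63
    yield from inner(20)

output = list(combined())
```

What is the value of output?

Step 1: combined() delegates to inner(5):
  yield 5
  yield 6
  yield 7
Step 2: yield 63
Step 3: Delegates to inner(20):
  yield 20
  yield 21
  yield 22
Therefore output = [5, 6, 7, 63, 20, 21, 22].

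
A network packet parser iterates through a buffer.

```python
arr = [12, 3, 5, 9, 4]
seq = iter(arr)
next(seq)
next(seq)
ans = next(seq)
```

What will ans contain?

Step 1: Create iterator over [12, 3, 5, 9, 4].
Step 2: next() consumes 12.
Step 3: next() consumes 3.
Step 4: next() returns 5.
Therefore ans = 5.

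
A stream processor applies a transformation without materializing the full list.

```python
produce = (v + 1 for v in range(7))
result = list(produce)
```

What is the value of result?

Step 1: For each v in range(7), compute v+1:
  v=0: 0+1 = 1
  v=1: 1+1 = 2
  v=2: 2+1 = 3
  v=3: 3+1 = 4
  v=4: 4+1 = 5
  v=5: 5+1 = 6
  v=6: 6+1 = 7
Therefore result = [1, 2, 3, 4, 5, 6, 7].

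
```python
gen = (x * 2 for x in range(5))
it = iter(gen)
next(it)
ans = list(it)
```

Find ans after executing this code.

Step 1: Generator produces [0, 2, 4, 6, 8].
Step 2: next(it) consumes first element (0).
Step 3: list(it) collects remaining: [2, 4, 6, 8].
Therefore ans = [2, 4, 6, 8].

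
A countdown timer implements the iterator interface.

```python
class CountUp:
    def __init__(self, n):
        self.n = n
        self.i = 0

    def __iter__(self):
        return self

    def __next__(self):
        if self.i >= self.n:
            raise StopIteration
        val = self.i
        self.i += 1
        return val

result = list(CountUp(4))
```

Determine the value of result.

Step 1: CountUp(4) creates an iterator counting 0 to 3.
Step 2: list() consumes all values: [0, 1, 2, 3].
Therefore result = [0, 1, 2, 3].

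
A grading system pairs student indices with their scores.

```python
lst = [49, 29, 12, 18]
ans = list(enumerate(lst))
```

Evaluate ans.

Step 1: enumerate pairs each element with its index:
  (0, 49)
  (1, 29)
  (2, 12)
  (3, 18)
Therefore ans = [(0, 49), (1, 29), (2, 12), (3, 18)].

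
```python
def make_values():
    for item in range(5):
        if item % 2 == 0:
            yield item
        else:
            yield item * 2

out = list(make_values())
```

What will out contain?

Step 1: For each item in range(5), yield item if even, else item*2:
  item=0 (even): yield 0
  item=1 (odd): yield 1*2 = 2
  item=2 (even): yield 2
  item=3 (odd): yield 3*2 = 6
  item=4 (even): yield 4
Therefore out = [0, 2, 2, 6, 4].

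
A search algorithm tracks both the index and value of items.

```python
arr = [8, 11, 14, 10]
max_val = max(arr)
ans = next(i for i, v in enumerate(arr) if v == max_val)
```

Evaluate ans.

Step 1: max([8, 11, 14, 10]) = 14.
Step 2: Find first index where value == 14:
  Index 0: 8 != 14
  Index 1: 11 != 14
  Index 2: 14 == 14, found!
Therefore ans = 2.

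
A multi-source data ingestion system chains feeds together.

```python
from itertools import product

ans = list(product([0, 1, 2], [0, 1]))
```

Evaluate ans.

Step 1: product([0, 1, 2], [0, 1]) gives all pairs:
  (0, 0)
  (0, 1)
  (1, 0)
  (1, 1)
  (2, 0)
  (2, 1)
Therefore ans = [(0, 0), (0, 1), (1, 0), (1, 1), (2, 0), (2, 1)].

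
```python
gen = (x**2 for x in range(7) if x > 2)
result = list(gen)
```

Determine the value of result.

Step 1: For range(7), keep x > 2, then square:
  x=0: 0 <= 2, excluded
  x=1: 1 <= 2, excluded
  x=2: 2 <= 2, excluded
  x=3: 3 > 2, yield 3**2 = 9
  x=4: 4 > 2, yield 4**2 = 16
  x=5: 5 > 2, yield 5**2 = 25
  x=6: 6 > 2, yield 6**2 = 36
Therefore result = [9, 16, 25, 36].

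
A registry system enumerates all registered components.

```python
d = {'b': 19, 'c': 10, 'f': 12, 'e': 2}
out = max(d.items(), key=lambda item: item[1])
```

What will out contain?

Step 1: Find item with maximum value:
  ('b', 19)
  ('c', 10)
  ('f', 12)
  ('e', 2)
Step 2: Maximum value is 19 at key 'b'.
Therefore out = ('b', 19).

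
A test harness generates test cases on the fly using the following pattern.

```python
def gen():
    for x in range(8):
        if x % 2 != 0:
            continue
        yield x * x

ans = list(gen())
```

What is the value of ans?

Step 1: Only yield x**2 when x is divisible by 2:
  x=0: 0 % 2 == 0, yield 0**2 = 0
  x=2: 2 % 2 == 0, yield 2**2 = 4
  x=4: 4 % 2 == 0, yield 4**2 = 16
  x=6: 6 % 2 == 0, yield 6**2 = 36
Therefore ans = [0, 4, 16, 36].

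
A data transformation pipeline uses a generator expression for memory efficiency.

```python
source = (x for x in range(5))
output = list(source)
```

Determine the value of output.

Step 1: Generator expression iterates range(5): [0, 1, 2, 3, 4].
Step 2: list() collects all values.
Therefore output = [0, 1, 2, 3, 4].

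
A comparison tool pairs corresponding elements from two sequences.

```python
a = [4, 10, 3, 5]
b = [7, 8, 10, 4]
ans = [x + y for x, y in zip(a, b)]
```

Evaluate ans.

Step 1: Add corresponding elements:
  4 + 7 = 11
  10 + 8 = 18
  3 + 10 = 13
  5 + 4 = 9
Therefore ans = [11, 18, 13, 9].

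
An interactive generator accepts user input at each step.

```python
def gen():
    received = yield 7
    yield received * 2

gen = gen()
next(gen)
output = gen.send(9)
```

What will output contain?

Step 1: next(gen) advances to first yield, producing 7.
Step 2: send(9) resumes, received = 9.
Step 3: yield received * 2 = 9 * 2 = 18.
Therefore output = 18.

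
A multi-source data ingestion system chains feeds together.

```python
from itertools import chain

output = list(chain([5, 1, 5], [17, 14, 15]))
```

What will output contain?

Step 1: chain() concatenates iterables: [5, 1, 5] + [17, 14, 15].
Therefore output = [5, 1, 5, 17, 14, 15].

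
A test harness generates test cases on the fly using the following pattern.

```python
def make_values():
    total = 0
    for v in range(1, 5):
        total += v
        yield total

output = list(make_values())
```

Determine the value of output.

Step 1: Generator accumulates running sum:
  v=1: total = 1, yield 1
  v=2: total = 3, yield 3
  v=3: total = 6, yield 6
  v=4: total = 10, yield 10
Therefore output = [1, 3, 6, 10].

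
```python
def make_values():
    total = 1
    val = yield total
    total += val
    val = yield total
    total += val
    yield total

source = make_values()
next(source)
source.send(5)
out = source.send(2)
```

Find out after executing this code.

Step 1: next() -> yield total=1.
Step 2: send(5) -> val=5, total = 1+5 = 6, yield 6.
Step 3: send(2) -> val=2, total = 6+2 = 8, yield 8.
Therefore out = 8.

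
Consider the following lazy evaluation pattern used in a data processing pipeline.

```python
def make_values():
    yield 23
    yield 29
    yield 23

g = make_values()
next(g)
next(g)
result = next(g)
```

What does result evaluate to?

Step 1: make_values() creates a generator.
Step 2: next(g) yields 23 (consumed and discarded).
Step 3: next(g) yields 29 (consumed and discarded).
Step 4: next(g) yields 23, assigned to result.
Therefore result = 23.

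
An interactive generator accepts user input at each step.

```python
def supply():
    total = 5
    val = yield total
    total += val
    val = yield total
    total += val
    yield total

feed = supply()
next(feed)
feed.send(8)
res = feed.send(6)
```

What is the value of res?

Step 1: next() -> yield total=5.
Step 2: send(8) -> val=8, total = 5+8 = 13, yield 13.
Step 3: send(6) -> val=6, total = 13+6 = 19, yield 19.
Therefore res = 19.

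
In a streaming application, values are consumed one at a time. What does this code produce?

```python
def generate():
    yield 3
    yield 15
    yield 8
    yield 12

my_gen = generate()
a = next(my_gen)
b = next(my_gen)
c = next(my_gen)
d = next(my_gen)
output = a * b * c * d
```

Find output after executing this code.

Step 1: Create generator and consume all values:
  a = next(my_gen) = 3
  b = next(my_gen) = 15
  c = next(my_gen) = 8
  d = next(my_gen) = 12
Step 2: output = 3 * 15 * 8 * 12 = 4320.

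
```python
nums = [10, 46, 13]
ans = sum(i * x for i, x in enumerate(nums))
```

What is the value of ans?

Step 1: Compute i * x for each (i, x) in enumerate([10, 46, 13]):
  i=0, x=10: 0*10 = 0
  i=1, x=46: 1*46 = 46
  i=2, x=13: 2*13 = 26
Step 2: sum = 0 + 46 + 26 = 72.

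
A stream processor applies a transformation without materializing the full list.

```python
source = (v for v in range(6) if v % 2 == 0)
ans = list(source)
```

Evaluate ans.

Step 1: Filter range(6) keeping only even values:
  v=0: even, included
  v=1: odd, excluded
  v=2: even, included
  v=3: odd, excluded
  v=4: even, included
  v=5: odd, excluded
Therefore ans = [0, 2, 4].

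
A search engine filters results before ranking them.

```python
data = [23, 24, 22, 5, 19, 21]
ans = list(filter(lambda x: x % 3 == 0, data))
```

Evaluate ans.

Step 1: Filter elements divisible by 3:
  23 % 3 = 2: removed
  24 % 3 = 0: kept
  22 % 3 = 1: removed
  5 % 3 = 2: removed
  19 % 3 = 1: removed
  21 % 3 = 0: kept
Therefore ans = [24, 21].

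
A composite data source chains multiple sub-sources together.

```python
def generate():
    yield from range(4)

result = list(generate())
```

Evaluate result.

Step 1: yield from delegates to the iterable, yielding each element.
Step 2: Collected values: [0, 1, 2, 3].
Therefore result = [0, 1, 2, 3].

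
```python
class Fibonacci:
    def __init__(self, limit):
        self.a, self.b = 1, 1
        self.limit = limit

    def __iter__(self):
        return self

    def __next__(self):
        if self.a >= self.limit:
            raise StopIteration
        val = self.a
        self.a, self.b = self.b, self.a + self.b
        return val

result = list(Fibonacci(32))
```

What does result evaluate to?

Step 1: Fibonacci-like sequence (a=1, b=1) until >= 32:
  Yield 1, then a,b = 1,2
  Yield 1, then a,b = 2,3
  Yield 2, then a,b = 3,5
  Yield 3, then a,b = 5,8
  Yield 5, then a,b = 8,13
  Yield 8, then a,b = 13,21
  Yield 13, then a,b = 21,34
  Yield 21, then a,b = 34,55
Step 2: 34 >= 32, stop.
Therefore result = [1, 1, 2, 3, 5, 8, 13, 21].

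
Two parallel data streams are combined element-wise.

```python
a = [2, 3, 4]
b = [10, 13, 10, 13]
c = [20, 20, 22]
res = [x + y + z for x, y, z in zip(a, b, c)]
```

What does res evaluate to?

Step 1: zip three lists (truncates to shortest, len=3):
  2 + 10 + 20 = 32
  3 + 13 + 20 = 36
  4 + 10 + 22 = 36
Therefore res = [32, 36, 36].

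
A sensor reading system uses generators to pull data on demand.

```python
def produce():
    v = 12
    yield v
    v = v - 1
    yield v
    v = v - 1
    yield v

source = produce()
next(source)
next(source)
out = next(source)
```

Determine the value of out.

Step 1: Trace through generator execution:
  Yield 1: v starts at 12, yield 12
  Yield 2: v = 12 - 1 = 11, yield 11
  Yield 3: v = 11 - 1 = 10, yield 10
Step 2: First next() gets 12, second next() gets the second value, third next() yields 10.
Therefore out = 10.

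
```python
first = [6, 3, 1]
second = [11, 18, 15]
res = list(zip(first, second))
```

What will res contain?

Step 1: zip pairs elements at same index:
  Index 0: (6, 11)
  Index 1: (3, 18)
  Index 2: (1, 15)
Therefore res = [(6, 11), (3, 18), (1, 15)].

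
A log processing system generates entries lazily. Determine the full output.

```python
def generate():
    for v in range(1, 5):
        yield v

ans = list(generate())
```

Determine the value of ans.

Step 1: The generator yields each value from range(1, 5).
Step 2: list() consumes all yields: [1, 2, 3, 4].
Therefore ans = [1, 2, 3, 4].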